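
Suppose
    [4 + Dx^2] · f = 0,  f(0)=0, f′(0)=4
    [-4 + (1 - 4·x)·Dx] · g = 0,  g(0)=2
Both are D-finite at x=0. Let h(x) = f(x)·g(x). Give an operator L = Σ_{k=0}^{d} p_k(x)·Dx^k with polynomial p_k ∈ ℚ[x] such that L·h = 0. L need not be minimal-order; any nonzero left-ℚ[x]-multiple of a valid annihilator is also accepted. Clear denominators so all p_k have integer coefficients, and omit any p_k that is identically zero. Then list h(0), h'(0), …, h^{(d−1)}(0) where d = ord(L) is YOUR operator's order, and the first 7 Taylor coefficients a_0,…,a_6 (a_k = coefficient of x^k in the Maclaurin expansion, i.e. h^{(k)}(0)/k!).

L = (-4 + 16·x) + 8·Dx + (-1 + 4·x)·Dx^2  (order 2).
h: a_k = 0, 8, 32, 368/3, 1472/3, 29456/15, 117824/15, …
ICs: h(0) = 0, h′(0) = 8.

f: a_k = 0, 4, 0, -8/3, 0, 8/15, 0, …
g: a_k = 2, 8, 32, 128, 512, 2048, 8192, …
f·g: L₀ = L_f ⊗_s L_g, ord ≤ 2·1.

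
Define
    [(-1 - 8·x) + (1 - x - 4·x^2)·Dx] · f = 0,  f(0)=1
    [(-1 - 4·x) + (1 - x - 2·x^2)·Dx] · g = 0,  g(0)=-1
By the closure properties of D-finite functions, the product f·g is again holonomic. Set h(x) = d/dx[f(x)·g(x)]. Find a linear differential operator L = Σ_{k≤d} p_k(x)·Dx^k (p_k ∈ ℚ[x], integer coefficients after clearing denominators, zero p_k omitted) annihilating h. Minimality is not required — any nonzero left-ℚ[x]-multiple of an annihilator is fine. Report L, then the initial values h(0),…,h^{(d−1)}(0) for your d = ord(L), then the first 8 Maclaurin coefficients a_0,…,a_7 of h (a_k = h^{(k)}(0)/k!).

L = (9 + 12·x - 9·x^2 - 272·x^3 - 144·x^4 + 720·x^5 + 640·x^6) + (-1 - 3·x + 24·x^2 + 17·x^3 - 115·x^4 - 66·x^5 + 168·x^6 + 128·x^7)·Dx  (order 1).
h: a_k = -2, -18, -66, -276, -890, -2982, -9058, -27624, …
ICs: h(0) = -2.

f: a_k = 1, 1, 5, 9, 29, 65, 181, 441, …
g: a_k = -1, -1, -3, -5, -11, -21, -43, -85, …
Product ⇒ symmetric product L₀, ord ≤ 1.
h₀' ⇒ L via d/dx closure of L₀.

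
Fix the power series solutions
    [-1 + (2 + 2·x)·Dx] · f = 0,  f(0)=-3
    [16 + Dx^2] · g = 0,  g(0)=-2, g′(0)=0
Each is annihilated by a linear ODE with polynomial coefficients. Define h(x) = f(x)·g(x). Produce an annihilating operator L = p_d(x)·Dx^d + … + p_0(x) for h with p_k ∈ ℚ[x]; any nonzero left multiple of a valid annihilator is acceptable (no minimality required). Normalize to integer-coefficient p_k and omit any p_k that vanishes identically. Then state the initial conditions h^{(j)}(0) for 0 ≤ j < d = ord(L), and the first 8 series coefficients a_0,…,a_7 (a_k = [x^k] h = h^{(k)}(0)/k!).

f: a_k = -3, -3/2, 3/8, -3/16, 15/128, -21/256, 63/1024, -99/2048, …
g: a_k = -2, 0, 16, 0, -64/3, 0, 512/45, 0, …
Sym-product of L_f,L_g gives L₀ (≤ ord 2).
L = (67 + 128·x + 64·x^2) + (-4 - 4·x)·Dx + (4 + 8·x + 4·x^2)·Dx^2  (order 2).
h: a_k = 6, 3, -195/4, -189/8, 4465/64, 3733/128, -310129/7680, -219379/15360, …
ICs: h(0) = 6, h′(0) = 3.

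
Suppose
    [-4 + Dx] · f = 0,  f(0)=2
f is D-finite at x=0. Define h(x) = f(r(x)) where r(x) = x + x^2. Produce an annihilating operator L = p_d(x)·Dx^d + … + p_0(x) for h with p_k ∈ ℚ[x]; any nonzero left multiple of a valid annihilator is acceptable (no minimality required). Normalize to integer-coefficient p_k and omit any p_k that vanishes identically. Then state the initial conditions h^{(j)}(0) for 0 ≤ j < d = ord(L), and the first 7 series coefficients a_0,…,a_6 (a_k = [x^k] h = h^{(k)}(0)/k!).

L = (-4 - 8·x) + Dx  (order 1).
h: a_k = 2, 8, 24, 160/3, 304/3, 832/5, 11072/45, …
ICs: h(0) = 2.

f: a_k = 2, 8, 16, 64/3, 64/3, 256/15, 512/45, …
L₀ from L_f via x↦r, Dx↦r'^{-1}Dx.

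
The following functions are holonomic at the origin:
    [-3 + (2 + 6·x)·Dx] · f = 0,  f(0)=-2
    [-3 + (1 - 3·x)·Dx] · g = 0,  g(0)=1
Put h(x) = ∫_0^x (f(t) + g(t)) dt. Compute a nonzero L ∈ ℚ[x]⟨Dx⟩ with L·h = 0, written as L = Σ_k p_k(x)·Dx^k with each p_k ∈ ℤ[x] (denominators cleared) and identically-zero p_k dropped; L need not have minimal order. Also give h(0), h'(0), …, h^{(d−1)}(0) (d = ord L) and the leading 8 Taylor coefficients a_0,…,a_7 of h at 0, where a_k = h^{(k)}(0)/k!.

L = (45 + 81·x)·Dx + (-27 - 126·x - 243·x^2)·Dx^2 + (2 + 18·x - 18·x^2 - 162·x^3)·Dx^3  (order 3).
h: a_k = 0, -1, 0, 15/4, 189/32, 5589/320, 9801/256, 388557/3584, …
ICs: h(0) = 0, h′(0) = -1, h′′(0) = 0.

f: a_k = -2, -3, 9/4, -27/8, 405/64, -1701/128, 15309/512, -72171/1024, …
g: a_k = 1, 3, 9, 27, 81, 243, 729, 2187, …
Weyl lclm of L_f,L_g ⇒ L₀ (ord ≤ 2).
h=∫₀ˣh₀: take L = L₀·Dx.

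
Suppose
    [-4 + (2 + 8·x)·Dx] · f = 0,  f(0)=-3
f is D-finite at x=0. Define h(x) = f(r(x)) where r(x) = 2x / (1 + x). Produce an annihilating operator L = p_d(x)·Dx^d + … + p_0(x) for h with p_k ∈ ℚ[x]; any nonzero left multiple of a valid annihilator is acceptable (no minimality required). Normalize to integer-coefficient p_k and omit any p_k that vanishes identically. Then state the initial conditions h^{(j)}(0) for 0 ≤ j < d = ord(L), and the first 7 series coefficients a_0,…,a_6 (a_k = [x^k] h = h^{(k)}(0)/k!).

L = -4 + (1 + 10·x + 9·x^2)·Dx  (order 1).
h: a_k = -3, -12, 36, -156, 852, -5292, 35460, …
ICs: h(0) = -3.

f: a_k = -3, -6, 6, -12, 30, -84, 252, …
h₀=f(r): pull back L_f along r ⇒ L₀.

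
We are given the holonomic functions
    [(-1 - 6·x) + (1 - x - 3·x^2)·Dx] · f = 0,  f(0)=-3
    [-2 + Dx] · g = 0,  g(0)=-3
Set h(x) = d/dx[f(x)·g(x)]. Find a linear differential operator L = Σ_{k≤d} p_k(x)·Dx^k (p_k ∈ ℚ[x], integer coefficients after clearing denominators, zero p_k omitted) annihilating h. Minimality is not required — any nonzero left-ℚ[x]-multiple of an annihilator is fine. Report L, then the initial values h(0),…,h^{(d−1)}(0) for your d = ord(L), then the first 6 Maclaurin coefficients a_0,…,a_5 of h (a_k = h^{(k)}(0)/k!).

f: a_k = -3, -3, -12, -21, -57, -120, …
g: a_k = -3, -6, -6, -4, -2, -4/5, …
f·g: L₀ = L_f ⊗_s L_g, ord ≤ 1·1.
h=h₀': d/dx-closure on L₀ ⇒ L.
L = (16 + 30·x - 2·x^2 - 48·x^3 + 36·x^4) + (-3 - x + 19·x^2 + 6·x^3 - 18·x^4)·Dx  (order 1).
h: a_k = 27, 144, 495, 1548, 4422, 61386/5, …
ICs: h(0) = 27.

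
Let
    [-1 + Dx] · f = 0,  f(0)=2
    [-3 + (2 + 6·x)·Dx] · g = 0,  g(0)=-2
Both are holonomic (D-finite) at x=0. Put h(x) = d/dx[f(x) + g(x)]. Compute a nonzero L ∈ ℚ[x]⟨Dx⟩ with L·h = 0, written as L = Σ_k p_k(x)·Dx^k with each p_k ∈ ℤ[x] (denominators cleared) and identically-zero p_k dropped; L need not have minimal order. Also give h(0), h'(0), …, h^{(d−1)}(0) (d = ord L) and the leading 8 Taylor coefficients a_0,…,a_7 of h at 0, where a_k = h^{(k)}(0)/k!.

L = (-33 - 18·x) + (23 - 24·x - 36·x^2)·Dx + (10 + 42·x + 36·x^2)·Dx^2  (order 2).
h: a_k = -1, 13/2, -73/8, 1231/48, -25483/384, 688969/3840, -22733737/46080, 886620991/645120, …
ICs: h(0) = -1, h′(0) = 13/2.

f: a_k = 2, 2, 1, 1/3, 1/12, 1/60, 1/360, 1/2520, …
g: a_k = -2, -3, 9/4, -27/8, 405/64, -1701/128, 15309/512, -72171/1024, …
f+g: L₀ = lclm(L_f,L_g), ord ≤ 1+1.
h=h₀': d/dx-closure on L₀ ⇒ L.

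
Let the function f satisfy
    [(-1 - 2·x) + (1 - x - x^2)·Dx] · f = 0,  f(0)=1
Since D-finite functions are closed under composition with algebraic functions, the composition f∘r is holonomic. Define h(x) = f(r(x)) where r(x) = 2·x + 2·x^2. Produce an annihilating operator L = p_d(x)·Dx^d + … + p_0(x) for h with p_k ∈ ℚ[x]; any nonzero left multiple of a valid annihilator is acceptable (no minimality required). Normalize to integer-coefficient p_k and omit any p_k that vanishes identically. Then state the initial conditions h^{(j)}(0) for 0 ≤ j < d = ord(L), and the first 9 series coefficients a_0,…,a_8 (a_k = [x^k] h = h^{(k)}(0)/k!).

f: a_k = 1, 1, 2, 3, 5, 8, 13, 21, 34, …
Change of var in L_f (x↦r) gives L₀.
L = (2 + 12·x + 24·x^2 + 16·x^3) + (-1 + 2·x + 6·x^2 + 8·x^3 + 4·x^4)·Dx  (order 1).
h: a_k = 1, 2, 10, 40, 160, 648, 2616, 10560, 42640, …
ICs: h(0) = 1.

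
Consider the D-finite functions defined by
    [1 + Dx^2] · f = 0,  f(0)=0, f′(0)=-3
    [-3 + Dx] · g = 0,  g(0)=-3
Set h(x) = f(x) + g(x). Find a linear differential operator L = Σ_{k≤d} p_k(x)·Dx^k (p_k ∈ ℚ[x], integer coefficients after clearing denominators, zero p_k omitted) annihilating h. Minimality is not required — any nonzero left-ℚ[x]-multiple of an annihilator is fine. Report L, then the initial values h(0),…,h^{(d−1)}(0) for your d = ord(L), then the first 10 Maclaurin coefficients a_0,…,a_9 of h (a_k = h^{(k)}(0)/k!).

L = -3 + Dx - 3·Dx^2 + Dx^3  (order 3).
h: a_k = -3, -12, -27/2, -13, -81/8, -61/10, -243/80, -1093/840, -2187/4480, -703/4320, …
ICs: h(0) = -3, h′(0) = -12, h′′(0) = -27.

f: a_k = 0, -3, 0, 1/2, 0, -1/40, 0, 1/1680, 0, -1/120960, …
g: a_k = -3, -9, -27/2, -27/2, -81/8, -243/40, -243/80, -729/560, -2187/4480, -729/4480, …
Sum ⇒ L₀ = lclm(L_f,L_g) in ℚ(x)⟨Dx⟩.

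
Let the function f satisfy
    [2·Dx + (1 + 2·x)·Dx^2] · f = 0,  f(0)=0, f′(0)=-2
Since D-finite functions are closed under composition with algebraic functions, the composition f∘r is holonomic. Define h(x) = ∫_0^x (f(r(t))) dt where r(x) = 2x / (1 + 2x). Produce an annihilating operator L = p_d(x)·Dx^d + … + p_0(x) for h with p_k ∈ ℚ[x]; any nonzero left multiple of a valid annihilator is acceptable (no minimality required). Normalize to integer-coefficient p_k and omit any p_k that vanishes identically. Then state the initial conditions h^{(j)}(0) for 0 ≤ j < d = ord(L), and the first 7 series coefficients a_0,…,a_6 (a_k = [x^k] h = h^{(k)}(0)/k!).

L = (8 + 24·x)·Dx^2 + (1 + 8·x + 12·x^2)·Dx^3  (order 3).
h: a_k = 0, 0, -2, 16/3, -52/3, 64, -3872/15, …
ICs: h(0) = 0, h′(0) = 0, h′′(0) = -4.

f: a_k = 0, -2, 2, -8/3, 4, -32/5, 32/3, …
L₀ from L_f via x↦r, Dx↦r'^{-1}Dx.
h=∫h₀ ⇒ L = L₀·Dx.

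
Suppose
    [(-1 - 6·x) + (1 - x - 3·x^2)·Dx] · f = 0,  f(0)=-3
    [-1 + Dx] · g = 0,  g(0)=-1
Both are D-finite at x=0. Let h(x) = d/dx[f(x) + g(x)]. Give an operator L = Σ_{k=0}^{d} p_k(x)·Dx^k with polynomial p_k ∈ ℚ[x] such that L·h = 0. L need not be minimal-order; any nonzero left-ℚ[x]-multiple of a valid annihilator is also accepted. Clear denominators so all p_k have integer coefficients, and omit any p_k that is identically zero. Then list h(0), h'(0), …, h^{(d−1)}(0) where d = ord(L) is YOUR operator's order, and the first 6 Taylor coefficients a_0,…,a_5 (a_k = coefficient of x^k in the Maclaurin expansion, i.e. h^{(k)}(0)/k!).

f: a_k = -3, -3, -12, -21, -57, -120, …
g: a_k = -1, -1, -1/2, -1/6, -1/24, -1/120, …
h₀=f+g: left-lcm gives L₀, ord ≤ 2.
Differentiate: ansatz ord ≤ ord L₀ ⇒ L.
L = (34 + 278·x + 312·x^2 + 756·x^3 + 162·x^4) + (-41 - 284·x - 341·x^2 - 672·x^3 + 45·x^4 + 54·x^5)·Dx + (7 + 6·x + 29·x^2 - 84·x^3 - 207·x^4 - 54·x^5)·Dx^2  (order 2).
h: a_k = -4, -25, -127/2, -1369/6, -14401/24, -209521/120, …
ICs: h(0) = -4, h′(0) = -25.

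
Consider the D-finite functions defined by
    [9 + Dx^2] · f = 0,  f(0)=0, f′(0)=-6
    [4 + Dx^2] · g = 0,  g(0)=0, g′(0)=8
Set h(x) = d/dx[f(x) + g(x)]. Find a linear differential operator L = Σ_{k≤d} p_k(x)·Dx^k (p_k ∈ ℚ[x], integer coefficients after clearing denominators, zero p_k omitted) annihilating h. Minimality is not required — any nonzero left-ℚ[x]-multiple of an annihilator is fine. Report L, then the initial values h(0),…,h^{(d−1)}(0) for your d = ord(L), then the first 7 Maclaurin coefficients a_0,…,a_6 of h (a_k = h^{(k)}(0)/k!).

L = 36 + 13·Dx^2 + Dx^4  (order 4).
h: a_k = 2, 0, 11, 0, -179/12, 0, 1931/360, …
ICs: h(0) = 2, h′(0) = 0, h′′(0) = 22, h′′′(0) = 0.

f: a_k = 0, -6, 0, 9, 0, -81/20, 0, …
g: a_k = 0, 8, 0, -16/3, 0, 16/15, 0, …
L₀ := lclm(L_f,L_g); ord L₀ ≤ 2+2.
Derive L from L₀ (diff closure).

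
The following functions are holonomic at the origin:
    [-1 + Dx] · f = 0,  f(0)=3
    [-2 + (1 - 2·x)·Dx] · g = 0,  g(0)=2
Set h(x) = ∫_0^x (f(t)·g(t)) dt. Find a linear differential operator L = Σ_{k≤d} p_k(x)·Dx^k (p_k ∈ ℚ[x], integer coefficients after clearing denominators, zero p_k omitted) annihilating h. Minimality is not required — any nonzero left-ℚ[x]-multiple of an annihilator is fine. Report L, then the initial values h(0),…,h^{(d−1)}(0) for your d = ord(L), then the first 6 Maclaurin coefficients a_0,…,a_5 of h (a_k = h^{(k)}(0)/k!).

f: a_k = 3, 3, 3/2, 1/2, 1/8, 1/40, …
g: a_k = 2, 4, 8, 16, 32, 64, …
Sym-product of L_f,L_g gives L₀ (≤ ord 1).
h=∫₀ˣh₀: take L = L₀·Dx.
L = (3 - 2·x)·Dx + (-1 + 2·x)·Dx^2  (order 2).
h: a_k = 0, 6, 9, 13, 79/4, 633/20, …
ICs: h(0) = 0, h′(0) = 6.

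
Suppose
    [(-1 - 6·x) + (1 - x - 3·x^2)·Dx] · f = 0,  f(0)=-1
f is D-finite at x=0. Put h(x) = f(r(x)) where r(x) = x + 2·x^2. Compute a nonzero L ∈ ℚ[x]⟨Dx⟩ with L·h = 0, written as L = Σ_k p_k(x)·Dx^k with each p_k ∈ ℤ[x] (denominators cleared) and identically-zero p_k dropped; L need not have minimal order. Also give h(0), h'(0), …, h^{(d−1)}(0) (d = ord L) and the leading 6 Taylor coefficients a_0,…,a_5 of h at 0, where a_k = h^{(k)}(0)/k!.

f: a_k = -1, -1, -4, -7, -19, -40, …
h₀=f(r): pull back L_f along r ⇒ L₀.
L = (1 + 10·x + 36·x^2 + 48·x^3) + (-1 + x + 5·x^2 + 12·x^3 + 12·x^4)·Dx  (order 1).
h: a_k = -1, -1, -6, -23, -77, -276, …
ICs: h(0) = -1.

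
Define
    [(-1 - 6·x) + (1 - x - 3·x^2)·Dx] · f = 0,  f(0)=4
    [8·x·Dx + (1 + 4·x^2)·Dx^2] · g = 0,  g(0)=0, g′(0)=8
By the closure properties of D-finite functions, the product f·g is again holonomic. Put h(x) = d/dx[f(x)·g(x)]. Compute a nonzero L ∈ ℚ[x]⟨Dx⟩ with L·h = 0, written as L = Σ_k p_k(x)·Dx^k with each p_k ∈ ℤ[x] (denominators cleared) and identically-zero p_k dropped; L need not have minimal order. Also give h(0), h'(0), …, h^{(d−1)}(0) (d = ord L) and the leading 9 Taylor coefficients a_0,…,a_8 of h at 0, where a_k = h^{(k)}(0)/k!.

L = (22 + 1032·x^2 + 1152·x^3 + 5184·x^4) + (13 + 86·x + 132·x^2 + 600·x^3 + 1152·x^4 + 3456·x^5)·Dx + (-3 - x - 35·x^2 + 44·x^3 + 16·x^4 + 192·x^5 + 432·x^6)·Dx^2  (order 2).
h: a_k = 32, 64, 256, 2176/3, 8096/3, 32512/5, 253088/15, 4755712/105, 4347904/35, …
ICs: h(0) = 32, h′(0) = 64.

f: a_k = 4, 4, 16, 28, 76, 160, 388, 868, 2032, …
g: a_k = 0, 8, 0, -32/3, 0, 128/5, 0, -512/7, 0, …
Product ⇒ symmetric product L₀, ord ≤ 2.
Derive L from L₀ (diff closure).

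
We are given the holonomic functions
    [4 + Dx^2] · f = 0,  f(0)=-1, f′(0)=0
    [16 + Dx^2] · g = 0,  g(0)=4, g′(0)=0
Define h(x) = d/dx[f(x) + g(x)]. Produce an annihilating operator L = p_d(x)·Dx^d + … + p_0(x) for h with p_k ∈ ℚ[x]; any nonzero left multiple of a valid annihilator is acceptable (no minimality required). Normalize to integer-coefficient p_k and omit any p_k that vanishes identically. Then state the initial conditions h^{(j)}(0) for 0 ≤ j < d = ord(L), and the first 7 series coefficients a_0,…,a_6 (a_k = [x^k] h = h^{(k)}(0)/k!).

L = 64 + 20·Dx^2 + Dx^4  (order 4).
h: a_k = 0, -60, 0, 168, 0, -136, 0, …
ICs: h(0) = 0, h′(0) = -60, h′′(0) = 0, h′′′(0) = 1008.

f: a_k = -1, 0, 2, 0, -2/3, 0, 4/45, …
g: a_k = 4, 0, -32, 0, 128/3, 0, -1024/45, …
h₀=f+g: left-lcm gives L₀, ord ≤ 4.
Differentiate: ansatz ord ≤ ord L₀ ⇒ L.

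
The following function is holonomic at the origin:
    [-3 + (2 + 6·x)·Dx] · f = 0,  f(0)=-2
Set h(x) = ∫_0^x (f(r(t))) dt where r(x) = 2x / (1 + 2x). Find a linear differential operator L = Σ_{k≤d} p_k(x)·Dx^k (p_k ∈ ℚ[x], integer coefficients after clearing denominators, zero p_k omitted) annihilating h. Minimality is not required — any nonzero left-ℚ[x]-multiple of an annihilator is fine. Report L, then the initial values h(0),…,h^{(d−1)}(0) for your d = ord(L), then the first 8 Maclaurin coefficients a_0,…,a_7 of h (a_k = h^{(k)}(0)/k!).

f: a_k = -2, -3, 9/4, -27/8, 405/64, -1701/128, 15309/512, -72171/1024, …
Change of var in L_f (x↦r) gives L₀.
h=∫h₀ ⇒ L = L₀·Dx.
L = -3·Dx + (1 + 10·x + 16·x^2)·Dx^2  (order 2).
h: a_k = 0, -2, -3, 7, -87/4, 1677/20, -3023/8, 106305/56, …
ICs: h(0) = 0, h′(0) = -2.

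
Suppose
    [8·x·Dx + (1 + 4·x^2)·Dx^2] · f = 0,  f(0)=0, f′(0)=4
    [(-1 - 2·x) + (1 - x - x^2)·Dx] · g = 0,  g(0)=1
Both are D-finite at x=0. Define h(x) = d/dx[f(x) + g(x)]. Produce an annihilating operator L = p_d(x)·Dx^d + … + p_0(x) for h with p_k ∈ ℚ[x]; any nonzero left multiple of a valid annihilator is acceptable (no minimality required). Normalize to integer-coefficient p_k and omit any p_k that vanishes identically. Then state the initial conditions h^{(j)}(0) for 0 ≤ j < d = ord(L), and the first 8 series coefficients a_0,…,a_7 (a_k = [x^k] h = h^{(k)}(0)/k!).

f: a_k = 0, 4, 0, -16/3, 0, 64/5, 0, -256/7, …
g: a_k = 1, 1, 2, 3, 5, 8, 13, 21, …
Sum ⇒ L₀ = lclm(L_f,L_g) in ℚ(x)⟨Dx⟩.
h=h₀': d/dx-closure on L₀ ⇒ L.
L = (16 - 64·x - 400·x^2 - 576·x^3 - 696·x^4 - 96·x^6) + (-13 - 24·x - 22·x^2 - 204·x^3 - 548·x^4 - 488·x^5 - 48·x^6 - 96·x^7)·Dx + (2 + 5·x + 14·x^2 - 2·x^3 + 13·x^4 - 92·x^5 - 48·x^6 - 16·x^7 - 16·x^8)·Dx^2  (order 2).
h: a_k = 5, 4, -7, 20, 104, 78, -109, 272, …
ICs: h(0) = 5, h′(0) = 4.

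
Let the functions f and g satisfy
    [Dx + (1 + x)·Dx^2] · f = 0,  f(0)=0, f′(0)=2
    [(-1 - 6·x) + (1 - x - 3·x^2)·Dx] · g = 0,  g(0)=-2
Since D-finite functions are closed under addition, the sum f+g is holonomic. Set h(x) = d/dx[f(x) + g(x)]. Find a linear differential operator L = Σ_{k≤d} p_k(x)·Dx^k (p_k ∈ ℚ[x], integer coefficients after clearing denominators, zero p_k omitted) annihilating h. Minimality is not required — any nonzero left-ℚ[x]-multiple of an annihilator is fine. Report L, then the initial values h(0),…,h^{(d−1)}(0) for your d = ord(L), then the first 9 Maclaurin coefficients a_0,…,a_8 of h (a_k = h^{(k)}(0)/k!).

f: a_k = 0, 2, -1, 2/3, -1/2, 2/5, -1/3, 2/7, -1/4, …
g: a_k = -2, -2, -8, -14, -38, -80, -194, -434, -1016, …
Weyl lclm of L_f,L_g ⇒ L₀ (ord ≤ 3).
Differentiate: ansatz ord ≤ ord L₀ ⇒ L.
L = (-58 - 350·x - 636·x^2 - 756·x^3 - 324·x^4) + (-40 - 364·x - 976·x^2 - 1632·x^3 - 1530·x^4 - 540·x^5)·Dx + (9 + 31·x + 27·x^2 - 115·x^3 - 345·x^4 - 333·x^5 - 108·x^6)·Dx^2  (order 2).
h: a_k = 0, -18, -40, -154, -398, -1166, -3036, -8130, -20860, …
ICs: h(0) = 0, h′(0) = -18.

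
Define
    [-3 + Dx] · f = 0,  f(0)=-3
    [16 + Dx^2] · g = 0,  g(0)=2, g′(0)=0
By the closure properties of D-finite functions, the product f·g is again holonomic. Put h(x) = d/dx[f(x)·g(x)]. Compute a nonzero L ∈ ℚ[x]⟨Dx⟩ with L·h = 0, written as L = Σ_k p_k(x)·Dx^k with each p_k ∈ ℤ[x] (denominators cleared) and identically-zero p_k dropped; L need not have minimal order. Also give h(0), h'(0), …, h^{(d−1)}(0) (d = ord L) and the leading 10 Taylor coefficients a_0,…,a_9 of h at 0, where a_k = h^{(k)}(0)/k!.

f: a_k = -3, -9, -27/2, -27/2, -81/8, -243/40, -243/80, -729/560, -2187/4480, -729/4480, …
g: a_k = 2, 0, -16, 0, 64/3, 0, -512/45, 0, 1024/315, 0, …
Sym-product of L_f,L_g gives L₀ (≤ ord 2).
h=h₀': d/dx-closure on L₀ ⇒ L.
L = 25 - 6·Dx + Dx^2  (order 2).
h: a_k = -18, 42, 351, 527, 237/4, -11753/20, -25481/40, -164833/840, 307359/2240, 1379041/8640, …
ICs: h(0) = -18, h′(0) = 42.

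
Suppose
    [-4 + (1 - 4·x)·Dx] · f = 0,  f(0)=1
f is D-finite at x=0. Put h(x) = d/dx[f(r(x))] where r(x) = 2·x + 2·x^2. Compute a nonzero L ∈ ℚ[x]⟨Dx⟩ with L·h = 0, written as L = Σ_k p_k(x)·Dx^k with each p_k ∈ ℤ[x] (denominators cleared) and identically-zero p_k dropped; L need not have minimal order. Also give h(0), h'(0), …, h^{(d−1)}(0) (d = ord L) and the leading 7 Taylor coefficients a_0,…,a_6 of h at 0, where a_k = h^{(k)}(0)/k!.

f: a_k = 1, 4, 16, 64, 256, 1024, 4096, …
L₀ from L_f via x↦r, Dx↦r'^{-1}Dx.
h=h₀': d/dx-closure on L₀ ⇒ L.
L = (18 + 48·x + 48·x^2) + (-1 + 6·x + 24·x^2 + 16·x^3)·Dx  (order 1).
h: a_k = 8, 144, 1920, 22784, 253440, 2706432, 28098560, …
ICs: h(0) = 8.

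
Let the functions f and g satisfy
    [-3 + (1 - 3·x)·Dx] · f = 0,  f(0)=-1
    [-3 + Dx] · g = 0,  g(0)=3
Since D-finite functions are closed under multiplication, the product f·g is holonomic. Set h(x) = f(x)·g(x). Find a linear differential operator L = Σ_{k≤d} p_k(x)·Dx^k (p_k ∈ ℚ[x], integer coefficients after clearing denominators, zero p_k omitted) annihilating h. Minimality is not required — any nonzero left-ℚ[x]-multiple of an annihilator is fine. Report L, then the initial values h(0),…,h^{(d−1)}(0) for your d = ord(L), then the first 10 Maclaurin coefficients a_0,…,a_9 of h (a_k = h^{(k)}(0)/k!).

L = (6 - 9·x) + (-1 + 3·x)·Dx  (order 1).
h: a_k = -3, -18, -135/2, -216, -5265/8, -39609/20, -475551/80, -499365/28, -239697387/4480, -71909289/448, …
ICs: h(0) = -3.

f: a_k = -1, -3, -9, -27, -81, -243, -729, -2187, -6561, -19683, …
g: a_k = 3, 9, 27/2, 27/2, 81/8, 243/40, 243/80, 729/560, 2187/4480, 729/4480, …
f·g: L₀ = L_f ⊗_s L_g, ord ≤ 1·1.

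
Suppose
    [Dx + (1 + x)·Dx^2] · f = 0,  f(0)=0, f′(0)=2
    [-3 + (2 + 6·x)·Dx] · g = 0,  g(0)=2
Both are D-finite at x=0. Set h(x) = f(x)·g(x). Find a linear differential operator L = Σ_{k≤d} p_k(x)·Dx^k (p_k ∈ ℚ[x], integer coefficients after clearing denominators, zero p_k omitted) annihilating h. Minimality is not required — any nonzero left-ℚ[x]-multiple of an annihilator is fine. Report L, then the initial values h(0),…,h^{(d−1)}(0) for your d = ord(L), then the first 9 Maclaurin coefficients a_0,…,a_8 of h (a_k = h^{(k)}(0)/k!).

L = (21 + 9·x) + (-8 - 24·x)·Dx + (4 + 28·x + 60·x^2 + 36·x^3)·Dx^2  (order 2).
h: a_k = 0, 4, 4, -37/6, 10, -2917/160, 17671/480, -719709/8960, 830323/4480, …
ICs: h(0) = 0, h′(0) = 4.

f: a_k = 0, 2, -1, 2/3, -1/2, 2/5, -1/3, 2/7, -1/4, …
g: a_k = 2, 3, -9/4, 27/8, -405/64, 1701/128, -15309/512, 72171/1024, -2814669/16384, …
f·g: L₀ = L_f ⊗_s L_g, ord ≤ 2·1.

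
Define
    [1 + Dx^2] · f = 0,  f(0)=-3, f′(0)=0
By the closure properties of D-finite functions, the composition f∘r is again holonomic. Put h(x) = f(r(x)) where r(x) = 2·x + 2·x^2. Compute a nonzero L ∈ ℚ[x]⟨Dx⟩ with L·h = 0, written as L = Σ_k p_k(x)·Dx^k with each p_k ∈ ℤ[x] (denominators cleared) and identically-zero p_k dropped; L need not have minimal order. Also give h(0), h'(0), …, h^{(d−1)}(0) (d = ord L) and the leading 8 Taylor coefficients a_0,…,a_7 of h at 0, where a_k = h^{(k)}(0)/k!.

L = (4 + 24·x + 48·x^2 + 32·x^3) - 2·Dx + (1 + 2·x)·Dx^2  (order 2).
h: a_k = -3, 0, 6, 12, 4, -8, -176/15, -32/5, …
ICs: h(0) = -3, h′(0) = 0.

f: a_k = -3, 0, 3/2, 0, -1/8, 0, 1/240, 0, …
Change of var in L_f (x↦r) gives L₀.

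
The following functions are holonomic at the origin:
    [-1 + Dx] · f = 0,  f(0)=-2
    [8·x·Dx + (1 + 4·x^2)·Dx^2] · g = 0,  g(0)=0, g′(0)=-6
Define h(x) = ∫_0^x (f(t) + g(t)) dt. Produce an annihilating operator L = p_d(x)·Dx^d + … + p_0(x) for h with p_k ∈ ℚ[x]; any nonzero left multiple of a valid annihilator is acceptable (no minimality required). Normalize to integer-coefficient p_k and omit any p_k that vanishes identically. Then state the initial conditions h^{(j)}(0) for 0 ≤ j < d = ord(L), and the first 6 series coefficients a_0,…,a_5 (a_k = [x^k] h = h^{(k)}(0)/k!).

L = (8 - 8·x - 96·x^2 - 32·x^3)·Dx^2 + (-9 + 88·x^2 - 16·x^4)·Dx^3 + (1 + 8·x + 8·x^2 + 32·x^3 + 16·x^4)·Dx^4  (order 4).
h: a_k = 0, -2, -4, -1/3, 23/12, -1/60, …
ICs: h(0) = 0, h′(0) = -2, h′′(0) = -8, h′′′(0) = -2.

f: a_k = -2, -2, -1, -1/3, -1/12, -1/60, …
g: a_k = 0, -6, 0, 8, 0, -96/5, …
h₀=f+g: left-lcm gives L₀, ord ≤ 3.
∫: right-multiply L₀ by Dx.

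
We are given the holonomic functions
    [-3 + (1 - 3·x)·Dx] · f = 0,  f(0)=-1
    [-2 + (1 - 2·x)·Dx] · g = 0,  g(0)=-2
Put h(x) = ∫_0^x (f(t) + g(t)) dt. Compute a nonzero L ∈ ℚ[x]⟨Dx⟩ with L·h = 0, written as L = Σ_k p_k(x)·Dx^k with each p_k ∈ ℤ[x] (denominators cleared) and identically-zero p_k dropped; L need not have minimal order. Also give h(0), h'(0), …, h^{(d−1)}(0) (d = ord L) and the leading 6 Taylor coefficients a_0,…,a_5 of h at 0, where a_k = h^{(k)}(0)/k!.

f: a_k = -1, -3, -9, -27, -81, -243, …
g: a_k = -2, -4, -8, -16, -32, -64, …
Sum ⇒ L₀ = lclm(L_f,L_g) in ℚ(x)⟨Dx⟩.
Integrate: L := L₀·Dx.
L = -12·Dx + (10 - 24·x)·Dx^2 + (-1 + 5·x - 6·x^2)·Dx^3  (order 3).
h: a_k = 0, -3, -7/2, -17/3, -43/4, -113/5, …
ICs: h(0) = 0, h′(0) = -3, h′′(0) = -7.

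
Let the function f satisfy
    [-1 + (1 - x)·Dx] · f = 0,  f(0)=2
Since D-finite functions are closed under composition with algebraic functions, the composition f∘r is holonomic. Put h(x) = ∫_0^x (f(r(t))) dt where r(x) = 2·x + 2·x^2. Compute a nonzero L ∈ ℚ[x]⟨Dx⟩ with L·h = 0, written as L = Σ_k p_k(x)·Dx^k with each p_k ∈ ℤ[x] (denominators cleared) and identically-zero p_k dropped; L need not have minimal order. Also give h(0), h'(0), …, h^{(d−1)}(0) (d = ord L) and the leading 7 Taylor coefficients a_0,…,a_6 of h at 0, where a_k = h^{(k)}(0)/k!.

f: a_k = 2, 2, 2, 2, 2, 2, 2, …
Change of var in L_f (x↦r) gives L₀.
∫: right-multiply L₀ by Dx.
L = (2 + 4·x)·Dx + (-1 + 2·x + 2·x^2)·Dx^2  (order 2).
h: a_k = 0, 2, 2, 4, 8, 88/5, 40, …
ICs: h(0) = 0, h′(0) = 2.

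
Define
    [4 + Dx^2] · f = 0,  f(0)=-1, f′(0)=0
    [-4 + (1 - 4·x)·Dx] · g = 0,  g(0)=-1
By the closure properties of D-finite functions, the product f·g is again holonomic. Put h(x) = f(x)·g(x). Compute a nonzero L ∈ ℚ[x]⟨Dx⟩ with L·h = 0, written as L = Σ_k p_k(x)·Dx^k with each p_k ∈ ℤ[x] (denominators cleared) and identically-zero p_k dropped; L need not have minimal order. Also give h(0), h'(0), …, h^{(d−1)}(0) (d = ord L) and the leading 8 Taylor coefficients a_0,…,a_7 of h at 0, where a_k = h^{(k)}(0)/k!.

f: a_k = -1, 0, 2, 0, -2/3, 0, 4/45, 0, …
g: a_k = -1, -4, -16, -64, -256, -1024, -4096, -16384, …
h₀=f·g: eliminate ⇒ L₀, order ≤ 2·1.
L = (-4 + 16·x) + 8·Dx + (-1 + 4·x)·Dx^2  (order 2).
h: a_k = 1, 4, 14, 56, 674/3, 2696/3, 161756/45, 647024/45, …
ICs: h(0) = 1, h′(0) = 4.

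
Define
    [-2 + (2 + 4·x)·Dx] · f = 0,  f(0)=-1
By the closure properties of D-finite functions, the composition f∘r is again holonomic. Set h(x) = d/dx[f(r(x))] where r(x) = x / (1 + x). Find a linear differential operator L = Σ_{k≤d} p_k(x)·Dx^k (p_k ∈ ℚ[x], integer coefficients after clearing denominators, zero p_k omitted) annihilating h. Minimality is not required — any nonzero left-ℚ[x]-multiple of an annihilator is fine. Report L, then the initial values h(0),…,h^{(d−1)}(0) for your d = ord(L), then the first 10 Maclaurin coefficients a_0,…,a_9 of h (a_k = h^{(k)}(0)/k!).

f: a_k = -1, -1, 1/2, -1/2, 5/8, -7/8, 21/16, -33/16, 429/128, -715/128, …
h₀=f(r): pull back L_f along r ⇒ L₀.
h=h₀': d/dx-closure on L₀ ⇒ L.
L = (-3 - 6·x) + (-1 - 4·x - 3·x^2)·Dx  (order 1).
h: a_k = -1, 3, -15/2, 37/2, -375/8, 981/8, -5271/16, 14445/16, -321291/128, 902785/128, …
ICs: h(0) = -1.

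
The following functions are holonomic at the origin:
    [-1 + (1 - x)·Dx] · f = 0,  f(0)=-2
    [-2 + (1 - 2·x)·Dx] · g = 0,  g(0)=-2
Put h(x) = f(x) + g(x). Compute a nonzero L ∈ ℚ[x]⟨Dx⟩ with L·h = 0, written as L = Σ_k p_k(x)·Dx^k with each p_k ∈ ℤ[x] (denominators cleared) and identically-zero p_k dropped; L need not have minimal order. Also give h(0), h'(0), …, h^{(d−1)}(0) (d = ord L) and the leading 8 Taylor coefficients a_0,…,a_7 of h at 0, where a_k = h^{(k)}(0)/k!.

L = -4 + (6 - 8·x)·Dx + (-1 + 3·x - 2·x^2)·Dx^2  (order 2).
h: a_k = -4, -6, -10, -18, -34, -66, -130, -258, …
ICs: h(0) = -4, h′(0) = -6.

f: a_k = -2, -2, -2, -2, -2, -2, -2, -2, …
g: a_k = -2, -4, -8, -16, -32, -64, -128, -256, …
f+g: L₀ = lclm(L_f,L_g), ord ≤ 1+1.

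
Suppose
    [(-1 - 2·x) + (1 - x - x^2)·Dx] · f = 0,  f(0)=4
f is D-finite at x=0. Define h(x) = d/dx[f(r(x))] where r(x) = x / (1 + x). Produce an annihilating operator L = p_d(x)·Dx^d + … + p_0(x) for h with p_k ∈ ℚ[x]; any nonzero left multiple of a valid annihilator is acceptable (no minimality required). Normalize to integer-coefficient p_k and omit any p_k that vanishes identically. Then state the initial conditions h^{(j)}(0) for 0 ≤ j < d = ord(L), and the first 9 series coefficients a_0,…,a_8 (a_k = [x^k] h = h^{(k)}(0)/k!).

f: a_k = 4, 4, 8, 12, 20, 32, 52, 84, 136, …
Change of var in L_f (x↦r) gives L₀.
h=h₀': d/dx-closure on L₀ ⇒ L.
L = (2 + 6·x + 12·x^2 + 6·x^3) + (-1 - 5·x - 6·x^2 + x^3 + 3·x^4)·Dx  (order 1).
h: a_k = 4, 8, 0, 16, -20, 48, -84, 160, -288, …
ICs: h(0) = 4.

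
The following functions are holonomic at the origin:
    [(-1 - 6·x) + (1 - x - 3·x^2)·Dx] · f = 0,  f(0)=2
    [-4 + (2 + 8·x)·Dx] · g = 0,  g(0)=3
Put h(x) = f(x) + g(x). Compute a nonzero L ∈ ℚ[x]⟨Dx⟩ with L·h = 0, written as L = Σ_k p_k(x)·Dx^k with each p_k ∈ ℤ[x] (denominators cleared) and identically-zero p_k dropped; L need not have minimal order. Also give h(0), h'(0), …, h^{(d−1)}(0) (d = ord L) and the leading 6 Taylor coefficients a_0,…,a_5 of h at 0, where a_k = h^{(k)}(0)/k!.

f: a_k = 2, 2, 8, 14, 38, 80, …
g: a_k = 3, 6, -6, 12, -30, 84, …
h₀=f+g: left-lcm gives L₀, ord ≤ 2.
L = (-20 - 120·x - 216·x^2 - 360·x^3) + (12 + 74·x + 306·x^2 + 744·x^3 + 900·x^4)·Dx + (1 - 9·x - 73·x^2 - 18·x^3 + 354·x^4 + 360·x^5)·Dx^2  (order 2).
h: a_k = 5, 8, 2, 26, 8, 164, …
ICs: h(0) = 5, h′(0) = 8.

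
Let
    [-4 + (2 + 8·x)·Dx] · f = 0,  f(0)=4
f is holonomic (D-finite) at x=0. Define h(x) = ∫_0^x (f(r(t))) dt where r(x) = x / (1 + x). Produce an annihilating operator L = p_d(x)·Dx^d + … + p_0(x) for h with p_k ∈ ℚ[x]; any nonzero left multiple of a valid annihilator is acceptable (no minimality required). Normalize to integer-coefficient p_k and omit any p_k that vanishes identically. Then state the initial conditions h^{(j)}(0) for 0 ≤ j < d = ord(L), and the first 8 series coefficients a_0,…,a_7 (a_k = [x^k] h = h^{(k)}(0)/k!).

L = -2·Dx + (1 + 6·x + 5·x^2)·Dx^2  (order 2).
h: a_k = 0, 4, 4, -16/3, 10, -24, 68, -1504/7, …
ICs: h(0) = 0, h′(0) = 4.

f: a_k = 4, 8, -8, 16, -40, 112, -336, 1056, …
L₀ from L_f via x↦r, Dx↦r'^{-1}Dx.
Integrate: L := L₀·Dx.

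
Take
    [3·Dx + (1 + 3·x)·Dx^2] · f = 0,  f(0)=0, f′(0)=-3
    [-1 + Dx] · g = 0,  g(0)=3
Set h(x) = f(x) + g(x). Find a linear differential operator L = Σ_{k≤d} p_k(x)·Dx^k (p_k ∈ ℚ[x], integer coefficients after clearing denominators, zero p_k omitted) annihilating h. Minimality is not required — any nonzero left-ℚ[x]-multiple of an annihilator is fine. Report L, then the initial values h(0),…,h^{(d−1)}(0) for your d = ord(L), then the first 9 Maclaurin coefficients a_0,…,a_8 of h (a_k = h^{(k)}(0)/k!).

L = (-21 - 9·x)·Dx + (17 - 6·x - 9·x^2)·Dx^2 + (4 + 15·x + 9·x^2)·Dx^3  (order 3).
h: a_k = 3, 0, 6, -17/2, 163/8, -1943/40, 29161/240, -524879/1680, 11022481/13440, …
ICs: h(0) = 3, h′(0) = 0, h′′(0) = 12.

f: a_k = 0, -3, 9/2, -9, 81/4, -243/5, 243/2, -2187/7, 6561/8, …
g: a_k = 3, 3, 3/2, 1/2, 1/8, 1/40, 1/240, 1/1680, 1/13440, …
Weyl lclm of L_f,L_g ⇒ L₀ (ord ≤ 3).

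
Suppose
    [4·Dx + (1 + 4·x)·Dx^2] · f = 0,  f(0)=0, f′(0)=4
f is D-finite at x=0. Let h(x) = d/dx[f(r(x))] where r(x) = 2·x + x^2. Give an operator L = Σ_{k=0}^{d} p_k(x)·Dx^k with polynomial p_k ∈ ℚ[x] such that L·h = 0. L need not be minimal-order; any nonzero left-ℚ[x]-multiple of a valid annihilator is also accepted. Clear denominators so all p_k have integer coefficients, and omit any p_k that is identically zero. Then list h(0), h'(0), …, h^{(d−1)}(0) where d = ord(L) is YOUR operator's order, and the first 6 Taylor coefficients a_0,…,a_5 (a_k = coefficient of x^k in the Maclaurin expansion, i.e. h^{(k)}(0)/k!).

L = (7 + 8·x + 4·x^2) + (1 + 9·x + 12·x^2 + 4·x^3)·Dx  (order 1).
h: a_k = 8, -56, 416, -3104, 23168, -172928, …
ICs: h(0) = 8.

f: a_k = 0, 4, -8, 64/3, -64, 1024/5, …
L₀ from L_f via x↦r, Dx↦r'^{-1}Dx.
Derive L from L₀ (diff closure).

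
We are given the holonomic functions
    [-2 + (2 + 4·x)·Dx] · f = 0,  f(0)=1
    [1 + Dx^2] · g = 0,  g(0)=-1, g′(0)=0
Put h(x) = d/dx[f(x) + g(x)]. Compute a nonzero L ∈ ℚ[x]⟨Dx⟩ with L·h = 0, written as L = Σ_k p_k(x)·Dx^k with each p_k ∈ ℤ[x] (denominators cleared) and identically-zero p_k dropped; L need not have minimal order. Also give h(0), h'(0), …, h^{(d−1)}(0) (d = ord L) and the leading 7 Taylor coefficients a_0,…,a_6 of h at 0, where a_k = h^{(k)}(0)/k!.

f: a_k = 1, 1, -1/2, 1/2, -5/8, 7/8, -21/16, …
g: a_k = -1, 0, 1/2, 0, -1/24, 0, 1/720, …
Weyl lclm of L_f,L_g ⇒ L₀ (ord ≤ 3).
h=h₀': d/dx-closure on L₀ ⇒ L.
L = (-4 - x - x^2) + (-1 - 3·x - 3·x^2 - 2·x^3)·Dx + (-4 - x - x^2)·Dx^2 + (-1 - 3·x - 3·x^2 - 2·x^3)·Dx^3  (order 3).
h: a_k = 1, 0, 3/2, -8/3, 35/8, -118/15, 231/16, …
ICs: h(0) = 1, h′(0) = 0, h′′(0) = 3.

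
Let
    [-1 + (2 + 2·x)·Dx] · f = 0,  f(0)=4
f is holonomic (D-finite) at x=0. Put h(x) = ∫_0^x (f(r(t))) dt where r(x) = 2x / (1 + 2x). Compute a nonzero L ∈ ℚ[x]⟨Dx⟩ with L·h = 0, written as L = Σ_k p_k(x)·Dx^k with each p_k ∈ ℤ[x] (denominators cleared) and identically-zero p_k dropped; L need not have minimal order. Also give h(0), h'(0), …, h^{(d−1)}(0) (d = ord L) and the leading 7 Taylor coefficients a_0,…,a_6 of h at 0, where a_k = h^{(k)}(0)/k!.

f: a_k = 4, 2, -1/2, 1/4, -5/32, 7/64, -21/256, …
L₀ from L_f via x↦r, Dx↦r'^{-1}Dx.
h=∫h₀ ⇒ L = L₀·Dx.
L = -Dx + (1 + 6·x + 8·x^2)·Dx^2  (order 2).
h: a_k = 0, 4, 2, -10/3, 13/2, -141/10, 133/4, …
ICs: h(0) = 0, h′(0) = 4.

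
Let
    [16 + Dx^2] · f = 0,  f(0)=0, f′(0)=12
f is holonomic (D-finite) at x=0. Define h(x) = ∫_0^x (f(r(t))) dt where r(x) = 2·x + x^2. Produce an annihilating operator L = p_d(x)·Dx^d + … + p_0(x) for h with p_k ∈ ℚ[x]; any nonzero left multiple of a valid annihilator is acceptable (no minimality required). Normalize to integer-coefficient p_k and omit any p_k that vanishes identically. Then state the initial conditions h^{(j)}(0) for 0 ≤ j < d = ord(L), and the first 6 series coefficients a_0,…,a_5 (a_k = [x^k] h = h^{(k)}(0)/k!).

L = (64 + 192·x + 192·x^2 + 64·x^3)·Dx - Dx^2 + (1 + x)·Dx^3  (order 3).
h: a_k = 0, 0, 12, 4, -64, -384/5, …
ICs: h(0) = 0, h′(0) = 0, h′′(0) = 24.

f: a_k = 0, 12, 0, -32, 0, 128/5, …
L₀ from L_f via x↦r, Dx↦r'^{-1}Dx.
h=∫₀ˣh₀: take L = L₀·Dx.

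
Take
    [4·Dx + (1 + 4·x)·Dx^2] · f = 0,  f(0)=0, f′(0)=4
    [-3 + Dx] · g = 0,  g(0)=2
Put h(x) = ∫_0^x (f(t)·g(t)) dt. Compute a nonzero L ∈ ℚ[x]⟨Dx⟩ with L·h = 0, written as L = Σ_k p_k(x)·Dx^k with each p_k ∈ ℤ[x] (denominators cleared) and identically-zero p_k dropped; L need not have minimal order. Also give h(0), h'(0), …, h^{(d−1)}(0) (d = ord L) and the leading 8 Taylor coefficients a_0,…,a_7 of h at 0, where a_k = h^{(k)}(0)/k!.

L = (-3 + 36·x)·Dx + (-2 - 24·x)·Dx^2 + (1 + 4·x)·Dx^3  (order 3).
h: a_k = 0, 0, 4, 8/3, 23/3, -36/5, 863/30, -1675/21, …
ICs: h(0) = 0, h′(0) = 0, h′′(0) = 8.

f: a_k = 0, 4, -8, 64/3, -64, 1024/5, -2048/3, 16384/7, …
g: a_k = 2, 6, 9, 9, 27/4, 81/20, 81/40, 243/280, …
L₀ := L_f ⊗_s L_g (sym. prod.), ord ≤ 2.
h=∫₀ˣh₀: take L = L₀·Dx.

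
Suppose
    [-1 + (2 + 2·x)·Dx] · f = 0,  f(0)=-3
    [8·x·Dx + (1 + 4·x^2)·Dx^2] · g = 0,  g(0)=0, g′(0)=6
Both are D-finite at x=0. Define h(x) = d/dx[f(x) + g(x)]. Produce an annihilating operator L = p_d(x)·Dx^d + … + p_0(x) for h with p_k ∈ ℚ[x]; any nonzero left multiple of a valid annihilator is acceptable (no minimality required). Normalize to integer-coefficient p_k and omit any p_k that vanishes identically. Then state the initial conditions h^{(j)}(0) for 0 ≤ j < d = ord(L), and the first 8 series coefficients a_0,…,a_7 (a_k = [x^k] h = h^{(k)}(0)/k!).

L = (-16 - 40·x + 192·x^2 + 96·x^3) + (-35 - 64·x + 328·x^2 + 768·x^3 + 336·x^4)·Dx + (-2 + 30·x + 48·x^2 + 144·x^3 + 224·x^4 + 96·x^5)·Dx^2  (order 2).
h: a_k = 9/2, 3/4, -393/16, 15/32, 24471/256, 189/512, -787125/2048, 1287/4096, …
ICs: h(0) = 9/2, h′(0) = 3/4.

f: a_k = -3, -3/2, 3/8, -3/16, 15/128, -21/256, 63/1024, -99/2048, …
g: a_k = 0, 6, 0, -8, 0, 96/5, 0, -384/7, …
Weyl lclm of L_f,L_g ⇒ L₀ (ord ≤ 3).
Differentiate: ansatz ord ≤ ord L₀ ⇒ L.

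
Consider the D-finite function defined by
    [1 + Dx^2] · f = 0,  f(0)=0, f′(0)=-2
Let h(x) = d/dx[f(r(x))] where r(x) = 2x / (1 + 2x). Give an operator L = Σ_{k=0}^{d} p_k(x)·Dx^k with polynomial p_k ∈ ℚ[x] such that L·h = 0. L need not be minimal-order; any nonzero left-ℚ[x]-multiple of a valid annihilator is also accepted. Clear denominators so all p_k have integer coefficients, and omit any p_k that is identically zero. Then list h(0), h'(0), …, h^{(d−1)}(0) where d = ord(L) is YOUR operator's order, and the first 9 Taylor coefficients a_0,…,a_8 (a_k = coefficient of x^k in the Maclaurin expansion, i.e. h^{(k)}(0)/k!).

L = (28 + 96·x + 96·x^2) + (12 + 72·x + 144·x^2 + 96·x^3)·Dx + (1 + 8·x + 24·x^2 + 32·x^3 + 16·x^4)·Dx^2  (order 2).
h: a_k = -4, 16, -40, 64, -8/3, -480, 110896/45, -407296/45, 1793432/63, …
ICs: h(0) = -4, h′(0) = 16.

f: a_k = 0, -2, 0, 1/3, 0, -1/60, 0, 1/2520, 0, …
f∘r: x↦r, Dx↦Dx/r' in L_f ⇒ L₀.
Differentiate: ansatz ord ≤ ord L₀ ⇒ L.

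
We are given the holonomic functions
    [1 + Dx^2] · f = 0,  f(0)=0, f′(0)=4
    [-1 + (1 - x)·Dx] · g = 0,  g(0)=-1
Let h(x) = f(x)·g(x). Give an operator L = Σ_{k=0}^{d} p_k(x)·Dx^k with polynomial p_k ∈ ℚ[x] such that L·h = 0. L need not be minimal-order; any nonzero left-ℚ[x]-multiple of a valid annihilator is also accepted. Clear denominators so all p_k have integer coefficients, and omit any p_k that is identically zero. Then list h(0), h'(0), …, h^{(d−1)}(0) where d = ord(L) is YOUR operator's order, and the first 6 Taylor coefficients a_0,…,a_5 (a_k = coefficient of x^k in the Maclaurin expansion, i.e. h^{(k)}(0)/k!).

L = (-1 + x) + 2·Dx + (-1 + x)·Dx^2  (order 2).
h: a_k = 0, -4, -4, -10/3, -10/3, -101/30, …
ICs: h(0) = 0, h′(0) = -4.

f: a_k = 0, 4, 0, -2/3, 0, 1/30, …
g: a_k = -1, -1, -1, -1, -1, -1, …
f·g: L₀ = L_f ⊗_s L_g, ord ≤ 2·1.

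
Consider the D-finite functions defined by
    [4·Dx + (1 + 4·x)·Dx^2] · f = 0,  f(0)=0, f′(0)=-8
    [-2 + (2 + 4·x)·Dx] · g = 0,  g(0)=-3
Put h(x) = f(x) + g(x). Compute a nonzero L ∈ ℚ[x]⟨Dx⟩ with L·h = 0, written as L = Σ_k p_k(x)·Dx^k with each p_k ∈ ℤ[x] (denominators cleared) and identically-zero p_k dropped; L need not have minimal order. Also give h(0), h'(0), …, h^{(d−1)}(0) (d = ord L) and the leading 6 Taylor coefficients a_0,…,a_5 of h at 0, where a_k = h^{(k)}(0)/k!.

f: a_k = 0, -8, 16, -128/3, 128, -2048/5, …
g: a_k = -3, -3, 3/2, -3/2, 15/8, -21/8, …
Sum ⇒ L₀ = lclm(L_f,L_g) in ℚ(x)⟨Dx⟩.
L = (20 + 16·x)·Dx + (29 + 104·x + 80·x^2)·Dx^2 + (3 + 22·x + 48·x^2 + 32·x^3)·Dx^3  (order 3).
h: a_k = -3, -11, 35/2, -265/6, 1039/8, -16489/40, …
ICs: h(0) = -3, h′(0) = -11, h′′(0) = 35.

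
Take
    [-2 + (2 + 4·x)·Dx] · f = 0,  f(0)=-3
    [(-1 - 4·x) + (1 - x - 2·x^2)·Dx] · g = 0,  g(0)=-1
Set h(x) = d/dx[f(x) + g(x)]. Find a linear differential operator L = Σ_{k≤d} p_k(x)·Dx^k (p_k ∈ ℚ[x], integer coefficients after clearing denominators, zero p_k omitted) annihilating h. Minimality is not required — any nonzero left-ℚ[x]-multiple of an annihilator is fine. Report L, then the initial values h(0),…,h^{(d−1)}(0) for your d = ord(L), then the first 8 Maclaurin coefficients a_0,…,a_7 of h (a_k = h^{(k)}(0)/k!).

L = (-48 - 222·x - 432·x^2 - 336·x^3 - 240·x^4) + (-27 - 258·x - 873·x^2 - 1368·x^3 - 1284·x^4 - 720·x^5)·Dx + (7 + 34·x + 41·x^2 - 54·x^3 - 236·x^4 - 328·x^5 - 160·x^6)·Dx^2  (order 2).
h: a_k = -4, -3, -39/2, -73/2, -945/8, -1875/8, -10213/16, -20601/16, …
ICs: h(0) = -4, h′(0) = -3.

f: a_k = -3, -3, 3/2, -3/2, 15/8, -21/8, 63/16, -99/16, …
g: a_k = -1, -1, -3, -5, -11, -21, -43, -85, …
Weyl lclm of L_f,L_g ⇒ L₀ (ord ≤ 2).
h=h₀': d/dx-closure on L₀ ⇒ L.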